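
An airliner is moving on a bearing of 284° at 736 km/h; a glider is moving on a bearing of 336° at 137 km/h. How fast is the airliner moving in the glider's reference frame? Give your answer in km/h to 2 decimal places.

Taking east as x and north as y: airliner velocity = (-714.138, 178.055) km/h; glider velocity = (-55.723, 125.156) km/h.
Velocity of airliner relative to glider = (-714.138, 178.055) − (-55.723, 125.156) = (-658.415, 52.899) km/h.
Magnitude = |(-658.415, 52.899)| = 660.536 km/h.

660.54 km/h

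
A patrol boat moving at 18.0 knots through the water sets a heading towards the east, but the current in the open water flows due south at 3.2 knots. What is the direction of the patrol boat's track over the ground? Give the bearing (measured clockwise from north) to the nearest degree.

Taking east as x and north as y: velocity relative to the water = (18.000, 0.000) knots; the water relative to ground = (0.000, -3.200) knots.
Velocity relative to ground = (18.000, 0.000) + (0.000, -3.200) = (18.000, -3.200) knots.
Bearing = atan2(18.00, -3.20) = 100.08° clockwise from north.

100°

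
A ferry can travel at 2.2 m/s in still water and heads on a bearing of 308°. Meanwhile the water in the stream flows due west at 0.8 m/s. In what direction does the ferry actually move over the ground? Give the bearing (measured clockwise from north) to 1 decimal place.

Taking east as x and north as y: velocity relative to the water = (-1.734, 1.354) m/s; the water relative to ground = (-0.800, 0.000) m/s.
Velocity relative to ground = (-1.734, 1.354) + (-0.800, 0.000) = (-2.534, 1.354) m/s.
Bearing = atan2(-2.53, 1.35) = 298.13° clockwise from north.

298.1°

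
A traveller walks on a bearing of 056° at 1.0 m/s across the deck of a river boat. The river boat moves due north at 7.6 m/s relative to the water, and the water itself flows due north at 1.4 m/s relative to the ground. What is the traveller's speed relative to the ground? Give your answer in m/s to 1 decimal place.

9.6 m/s

In east/north components (m/s): traveller relative to river boat = (0.829, 0.559); river boat relative to water = (0.000, 7.600); water relative to ground = (0.000, 1.400).
Sum = (0.829, 9.559) m/s.
Speed = |(0.829, 9.559)| = 9.595 m/s.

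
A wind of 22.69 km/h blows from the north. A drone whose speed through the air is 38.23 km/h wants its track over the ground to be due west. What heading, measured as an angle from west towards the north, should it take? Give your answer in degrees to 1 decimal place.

36.4°

The wind pushes perpendicular to the desired track; the heading must have a component into the wind equal to 22.69 km/h: 38.23 sin θ = 22.69.
sin θ = 0.5935, so θ = 36.407°.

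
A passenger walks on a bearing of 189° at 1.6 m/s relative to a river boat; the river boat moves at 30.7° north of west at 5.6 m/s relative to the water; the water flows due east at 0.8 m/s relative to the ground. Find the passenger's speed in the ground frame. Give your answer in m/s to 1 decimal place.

4.5 m/s

In east/north components (m/s): passenger relative to river boat = (-0.250, -1.580); river boat relative to water = (-4.815, 2.859); water relative to ground = (0.800, 0.000).
Sum = (-4.265, 1.279) m/s.
Speed = |(-4.265, 1.279)| = 4.453 m/s.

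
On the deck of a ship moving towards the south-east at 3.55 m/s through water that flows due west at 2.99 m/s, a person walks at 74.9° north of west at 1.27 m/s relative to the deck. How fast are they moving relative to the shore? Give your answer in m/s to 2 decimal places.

1.52 m/s

In east/north components (m/s): person relative to ship = (-0.331, 1.226); ship relative to water = (2.510, -2.510); water relative to ground = (-2.990, 0.000).
Sum = (-0.811, -1.284) m/s.
Speed = |(-0.811, -1.284)| = 1.519 m/s.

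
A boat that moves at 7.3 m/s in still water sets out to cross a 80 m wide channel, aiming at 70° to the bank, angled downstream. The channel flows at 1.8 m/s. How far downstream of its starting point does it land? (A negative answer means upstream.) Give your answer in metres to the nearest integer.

Perpendicular speed = 6.860 m/s; crossing time = 80 / 6.860 = 11.662 s.
Net downstream speed = 4.297 m/s.
Drift = 4.297 × 11.662 = 50.110 m (downstream).

50 m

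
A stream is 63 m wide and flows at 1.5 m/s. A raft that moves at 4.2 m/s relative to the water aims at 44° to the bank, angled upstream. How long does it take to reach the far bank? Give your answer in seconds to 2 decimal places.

21.59 s

The component of the raft's velocity perpendicular to the bank is 4.2 × sin 44° = 2.918 m/s.
The flow acts along the bank and has no component across it.
Time = 63 / 2.918 = 21.593 s.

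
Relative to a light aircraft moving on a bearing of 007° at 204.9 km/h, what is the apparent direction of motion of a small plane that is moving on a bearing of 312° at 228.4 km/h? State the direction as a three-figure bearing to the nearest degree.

Taking east as x and north as y: small plane velocity = (-169.734, 152.829) km/h; light aircraft velocity = (24.971, 203.373) km/h.
Velocity of small plane relative to light aircraft = (-169.734, 152.829) − (24.971, 203.373) = (-194.705, -50.543) km/h.
Bearing = atan2(-194.71, -50.54) = 255.45° clockwise from north.

255°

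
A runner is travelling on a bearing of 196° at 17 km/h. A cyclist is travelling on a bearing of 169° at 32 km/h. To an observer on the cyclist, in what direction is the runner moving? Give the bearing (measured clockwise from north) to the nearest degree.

Taking east as x and north as y: runner velocity = (-4.686, -16.341) km/h; cyclist velocity = (6.106, -31.412) km/h.
Velocity of runner relative to cyclist = (-4.686, -16.341) − (6.106, -31.412) = (-10.792, 15.071) km/h.
Bearing = atan2(-10.79, 15.07) = 324.39° clockwise from north.

324°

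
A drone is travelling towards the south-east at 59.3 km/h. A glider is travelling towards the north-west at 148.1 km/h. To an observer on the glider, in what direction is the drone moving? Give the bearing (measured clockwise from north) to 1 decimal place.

Taking east as x and north as y: drone velocity = (41.931, -41.931) km/h; glider velocity = (-104.723, 104.723) km/h.
Velocity of drone relative to glider = (41.931, -41.931) − (-104.723, 104.723) = (146.654, -146.654) km/h.
Bearing = atan2(146.65, -146.65) = 135.00° clockwise from north.

135.0°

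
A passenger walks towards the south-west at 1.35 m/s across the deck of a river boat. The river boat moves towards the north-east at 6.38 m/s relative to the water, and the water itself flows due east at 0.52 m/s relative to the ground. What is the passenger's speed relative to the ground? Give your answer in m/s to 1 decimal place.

In east/north components (m/s): passenger relative to river boat = (-0.955, -0.955); river boat relative to water = (4.511, 4.511); water relative to ground = (0.520, 0.000).
Sum = (4.077, 3.557) m/s.
Speed = |(4.077, 3.557)| = 5.410 m/s.

5.4 m/s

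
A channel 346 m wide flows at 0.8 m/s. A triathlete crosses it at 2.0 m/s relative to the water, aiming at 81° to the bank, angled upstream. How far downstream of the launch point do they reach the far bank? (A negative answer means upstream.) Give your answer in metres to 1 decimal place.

Perpendicular speed = 1.975 m/s; crossing time = 346 / 1.975 = 175.156 s.
Net downstream speed = 0.487 m/s.
Drift = 0.487 × 175.156 = 85.324 m (downstream).

85.3 m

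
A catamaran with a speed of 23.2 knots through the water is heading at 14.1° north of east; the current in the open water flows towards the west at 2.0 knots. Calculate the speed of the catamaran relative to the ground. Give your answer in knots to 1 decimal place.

21.3 knots

Taking east as x and north as y: velocity relative to the water = (22.501, 5.652) knots; the water relative to ground = (-2.000, 0.000) knots.
Velocity relative to ground = (22.501, 5.652) + (-2.000, 0.000) = (20.501, 5.652) knots.
Speed = |(20.501, 5.652)| = 21.266 knots.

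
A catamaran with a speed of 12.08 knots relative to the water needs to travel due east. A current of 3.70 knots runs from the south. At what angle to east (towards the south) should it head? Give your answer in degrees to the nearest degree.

18°

The current pushes perpendicular to the desired track; the heading must have a component into the current equal to 3.70 knots: 12.08 sin θ = 3.70.
sin θ = 0.3063, so θ = 17.836°.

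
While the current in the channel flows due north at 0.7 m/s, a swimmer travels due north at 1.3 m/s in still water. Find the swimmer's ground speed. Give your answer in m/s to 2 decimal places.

Taking east as x and north as y: velocity relative to the water = (0.000, 1.300) m/s; the water relative to ground = (0.000, 0.700) m/s.
Velocity relative to ground = (0.000, 1.300) + (0.000, 0.700) = (0.000, 2.000) m/s.
Speed = |(0.000, 2.000)| = 2.000 m/s.

2.00 m/s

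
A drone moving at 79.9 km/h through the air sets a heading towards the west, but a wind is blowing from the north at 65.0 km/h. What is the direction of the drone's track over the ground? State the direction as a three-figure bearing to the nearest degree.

231°

Taking east as x and north as y: velocity relative to the air = (-79.900, 0.000) km/h; the air relative to ground = (0.000, -65.000) km/h.
Velocity relative to ground = (-79.900, 0.000) + (0.000, -65.000) = (-79.900, -65.000) km/h.
Bearing = atan2(-79.90, -65.00) = 230.87° clockwise from north.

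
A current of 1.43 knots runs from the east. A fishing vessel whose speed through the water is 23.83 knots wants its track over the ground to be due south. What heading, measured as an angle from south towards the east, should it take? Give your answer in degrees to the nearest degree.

3°

The current pushes perpendicular to the desired track; the heading must have a component into the current equal to 1.43 knots: 23.83 sin θ = 1.43.
sin θ = 0.0600, so θ = 3.440°.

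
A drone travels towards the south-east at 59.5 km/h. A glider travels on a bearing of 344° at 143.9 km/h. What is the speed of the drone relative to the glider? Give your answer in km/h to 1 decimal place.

Taking east as x and north as y: drone velocity = (42.073, -42.073) km/h; glider velocity = (-39.664, 138.326) km/h.
Velocity of drone relative to glider = (42.073, -42.073) − (-39.664, 138.326) = (81.737, -180.398) km/h.
Magnitude = |(81.737, -180.398)| = 198.052 km/h.

198.1 km/h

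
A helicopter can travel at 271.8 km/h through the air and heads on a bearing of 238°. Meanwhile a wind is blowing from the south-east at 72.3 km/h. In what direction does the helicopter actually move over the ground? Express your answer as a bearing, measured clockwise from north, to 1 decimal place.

251.7°

Taking east as x and north as y: velocity relative to the air = (-230.499, -144.032) km/h; the air relative to ground = (-51.124, 51.124) km/h.
Velocity relative to ground = (-230.499, -144.032) + (-51.124, 51.124) = (-281.623, -92.908) km/h.
Bearing = atan2(-281.62, -92.91) = 251.74° clockwise from north.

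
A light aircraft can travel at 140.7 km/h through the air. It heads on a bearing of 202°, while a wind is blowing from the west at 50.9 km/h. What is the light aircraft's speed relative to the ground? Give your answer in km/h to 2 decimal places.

130.47 km/h

Taking east as x and north as y: velocity relative to the air = (-52.707, -130.455) km/h; the air relative to ground = (50.900, 0.000) km/h.
Velocity relative to ground = (-52.707, -130.455) + (50.900, 0.000) = (-1.807, -130.455) km/h.
Speed = |(-1.807, -130.455)| = 130.467 km/h.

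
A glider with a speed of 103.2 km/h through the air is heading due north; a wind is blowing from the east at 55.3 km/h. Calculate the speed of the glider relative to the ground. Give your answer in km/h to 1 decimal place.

117.1 km/h

Taking east as x and north as y: velocity relative to the air = (0.000, 103.200) km/h; the air relative to ground = (-55.300, 0.000) km/h.
Velocity relative to ground = (0.000, 103.200) + (-55.300, 0.000) = (-55.300, 103.200) km/h.
Speed = |(-55.300, 103.200)| = 117.083 km/h.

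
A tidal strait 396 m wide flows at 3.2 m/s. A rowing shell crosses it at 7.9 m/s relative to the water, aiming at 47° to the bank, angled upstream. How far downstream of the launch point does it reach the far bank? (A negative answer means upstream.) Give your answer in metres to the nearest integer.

Perpendicular speed = 5.778 m/s; crossing time = 396 / 5.778 = 68.539 s.
Net downstream speed = -2.188 m/s.
Drift = -2.188 × 68.539 = -149.950 m (upstream).

-150 m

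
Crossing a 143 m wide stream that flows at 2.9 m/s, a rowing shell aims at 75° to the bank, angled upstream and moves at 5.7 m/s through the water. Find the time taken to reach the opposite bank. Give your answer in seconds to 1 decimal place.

The component of the rowing shell's velocity perpendicular to the bank is 5.7 × sin 75° = 5.506 m/s.
The current is parallel to the bank, so it does not affect the crossing time.
Time = 143 / 5.506 = 25.973 s.

26.0 s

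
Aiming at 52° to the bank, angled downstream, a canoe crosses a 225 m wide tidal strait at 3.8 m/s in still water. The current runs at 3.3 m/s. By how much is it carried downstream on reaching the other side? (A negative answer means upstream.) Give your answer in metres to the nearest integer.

Perpendicular speed = 2.994 m/s; crossing time = 225 / 2.994 = 75.139 s.
Net downstream speed = 5.640 m/s.
Drift = 5.640 × 75.139 = 423.749 m (downstream).

424 m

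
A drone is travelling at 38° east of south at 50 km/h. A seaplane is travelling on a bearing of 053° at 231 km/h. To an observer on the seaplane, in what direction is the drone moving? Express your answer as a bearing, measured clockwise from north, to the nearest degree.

Taking east as x and north as y: drone velocity = (30.783, -39.401) km/h; seaplane velocity = (184.485, 139.019) km/h.
Velocity of drone relative to seaplane = (30.783, -39.401) − (184.485, 139.019) = (-153.702, -178.420) km/h.
Bearing = atan2(-153.70, -178.42) = 220.74° clockwise from north.

221°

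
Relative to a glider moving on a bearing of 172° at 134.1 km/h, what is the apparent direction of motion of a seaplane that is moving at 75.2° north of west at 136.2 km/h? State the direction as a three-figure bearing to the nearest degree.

Taking east as x and north as y: seaplane velocity = (-34.792, 131.681) km/h; glider velocity = (18.663, -132.795) km/h.
Velocity of seaplane relative to glider = (-34.792, 131.681) − (18.663, -132.795) = (-53.455, 264.476) km/h.
Bearing = atan2(-53.45, 264.48) = 348.57° clockwise from north.

349°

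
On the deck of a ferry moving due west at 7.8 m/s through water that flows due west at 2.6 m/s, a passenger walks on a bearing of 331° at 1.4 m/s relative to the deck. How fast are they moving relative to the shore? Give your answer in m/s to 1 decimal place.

11.1 m/s

In east/north components (m/s): passenger relative to ferry = (-0.679, 1.224); ferry relative to water = (-7.800, 0.000); water relative to ground = (-2.600, 0.000).
Sum = (-11.079, 1.224) m/s.
Speed = |(-11.079, 1.224)| = 11.146 m/s.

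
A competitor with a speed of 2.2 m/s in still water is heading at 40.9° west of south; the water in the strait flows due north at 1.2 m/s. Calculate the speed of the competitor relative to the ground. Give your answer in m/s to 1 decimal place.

1.5 m/s

Taking east as x and north as y: velocity relative to the water = (-1.440, -1.663) m/s; the water relative to ground = (0.000, 1.200) m/s.
Velocity relative to ground = (-1.440, -1.663) + (0.000, 1.200) = (-1.440, -0.463) m/s.
Speed = |(-1.440, -0.463)| = 1.513 m/s.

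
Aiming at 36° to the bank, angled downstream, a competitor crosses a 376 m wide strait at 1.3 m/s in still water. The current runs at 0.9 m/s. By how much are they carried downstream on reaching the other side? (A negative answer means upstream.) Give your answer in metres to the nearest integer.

Perpendicular speed = 0.764 m/s; crossing time = 376 / 0.764 = 492.069 s.
Net downstream speed = 1.952 m/s.
Drift = 1.952 × 492.069 = 960.381 m (downstream).

960 m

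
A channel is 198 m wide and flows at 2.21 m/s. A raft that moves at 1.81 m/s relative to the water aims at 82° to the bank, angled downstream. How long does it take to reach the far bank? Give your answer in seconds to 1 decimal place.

110.5 s

The component of the raft's velocity perpendicular to the bank is 1.81 × sin 82° = 1.792 m/s.
The flow acts along the bank and has no component across it.
Time = 198 / 1.792 = 110.467 s.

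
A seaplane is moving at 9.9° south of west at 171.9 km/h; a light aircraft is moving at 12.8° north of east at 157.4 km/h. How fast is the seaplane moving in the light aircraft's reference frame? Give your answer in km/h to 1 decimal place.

329.2 km/h

Taking east as x and north as y: seaplane velocity = (-169.340, -29.555) km/h; light aircraft velocity = (153.489, 34.872) km/h.
Velocity of seaplane relative to light aircraft = (-169.340, -29.555) − (153.489, 34.872) = (-322.829, -64.426) km/h.
Magnitude = |(-322.829, -64.426)| = 329.195 km/h.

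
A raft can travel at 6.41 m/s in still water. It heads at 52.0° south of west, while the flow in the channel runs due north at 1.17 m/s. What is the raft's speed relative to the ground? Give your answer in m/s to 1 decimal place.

5.5 m/s

Taking east as x and north as y: velocity relative to the water = (-3.946, -5.051) m/s; the water relative to ground = (0.000, 1.170) m/s.
Velocity relative to ground = (-3.946, -5.051) + (0.000, 1.170) = (-3.946, -3.881) m/s.
Speed = |(-3.946, -3.881)| = 5.535 m/s.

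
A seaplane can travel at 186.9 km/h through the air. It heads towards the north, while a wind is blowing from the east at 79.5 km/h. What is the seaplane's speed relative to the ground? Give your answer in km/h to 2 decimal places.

203.11 km/h

Taking east as x and north as y: velocity relative to the air = (0.000, 186.900) km/h; the air relative to ground = (-79.500, 0.000) km/h.
Velocity relative to ground = (0.000, 186.900) + (-79.500, 0.000) = (-79.500, 186.900) km/h.
Speed = |(-79.500, 186.900)| = 203.106 km/h.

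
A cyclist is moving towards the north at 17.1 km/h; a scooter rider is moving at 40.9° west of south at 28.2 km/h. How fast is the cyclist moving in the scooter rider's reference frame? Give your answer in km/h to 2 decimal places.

Taking east as x and north as y: cyclist velocity = (0.000, 17.100) km/h; scooter rider velocity = (-18.464, -21.315) km/h.
Velocity of cyclist relative to scooter rider = (0.000, 17.100) − (-18.464, -21.315) = (18.464, 38.415) km/h.
Magnitude = |(18.464, 38.415)| = 42.622 km/h.

42.62 km/h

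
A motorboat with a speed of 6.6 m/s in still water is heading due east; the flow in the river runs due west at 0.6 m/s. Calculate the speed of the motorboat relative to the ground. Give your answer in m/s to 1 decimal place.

Taking east as x and north as y: velocity relative to the water = (6.600, 0.000) m/s; the water relative to ground = (-0.600, 0.000) m/s.
Velocity relative to ground = (6.600, 0.000) + (-0.600, 0.000) = (6.000, 0.000) m/s.
Speed = |(6.000, 0.000)| = 6.000 m/s.

6.0 m/s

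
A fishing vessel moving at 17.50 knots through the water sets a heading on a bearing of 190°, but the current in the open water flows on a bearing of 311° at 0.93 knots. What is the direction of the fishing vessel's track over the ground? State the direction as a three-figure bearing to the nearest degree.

Taking east as x and north as y: velocity relative to the water = (-3.039, -17.234) knots; the water relative to ground = (-0.702, 0.610) knots.
Velocity relative to ground = (-3.039, -17.234) + (-0.702, 0.610) = (-3.741, -16.624) knots.
Bearing = atan2(-3.74, -16.62) = 192.68° clockwise from north.

193°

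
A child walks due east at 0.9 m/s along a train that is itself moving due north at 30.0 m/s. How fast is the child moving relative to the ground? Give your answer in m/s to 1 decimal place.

Taking east as x and north as y: train velocity = (0.000, 30.000) m/s; child velocity relative to train = (0.900, 0.000) m/s.
Velocity relative to ground = (0.000, 30.000) + (0.900, 0.000) = (0.900, 30.000) m/s.
Speed = |(0.900, 30.000)| = 30.013 m/s.

30.0 m/s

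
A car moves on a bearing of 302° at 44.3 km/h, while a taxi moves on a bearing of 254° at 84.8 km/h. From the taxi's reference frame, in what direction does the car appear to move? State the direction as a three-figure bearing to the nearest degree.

043°

Taking east as x and north as y: car velocity = (-37.569, 23.475) km/h; taxi velocity = (-81.515, -23.374) km/h.
Velocity of car relative to taxi = (-37.569, 23.475) − (-81.515, -23.374) = (43.946, 46.849) km/h.
Bearing = atan2(43.95, 46.85) = 43.17° clockwise from north.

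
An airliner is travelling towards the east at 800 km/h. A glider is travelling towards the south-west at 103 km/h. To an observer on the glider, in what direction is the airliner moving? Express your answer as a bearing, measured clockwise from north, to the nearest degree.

085°

Taking east as x and north as y: airliner velocity = (800.000, 0.000) km/h; glider velocity = (-72.832, -72.832) km/h.
Velocity of airliner relative to glider = (800.000, 0.000) − (-72.832, -72.832) = (872.832, 72.832) km/h.
Bearing = atan2(872.83, 72.83) = 85.23° clockwise from north.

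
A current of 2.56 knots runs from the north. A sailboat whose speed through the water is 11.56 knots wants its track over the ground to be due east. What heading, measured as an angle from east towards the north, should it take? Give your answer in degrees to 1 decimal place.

12.8°

The current pushes perpendicular to the desired track; the heading must have a component into the current equal to 2.56 knots: 11.56 sin θ = 2.56.
sin θ = 0.2215, so θ = 12.794°.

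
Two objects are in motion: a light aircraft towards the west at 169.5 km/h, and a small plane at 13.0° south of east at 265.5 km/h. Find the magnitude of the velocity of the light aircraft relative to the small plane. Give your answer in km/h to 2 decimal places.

432.34 km/h

Taking east as x and north as y: light aircraft velocity = (-169.500, 0.000) km/h; small plane velocity = (258.695, -59.725) km/h.
Velocity of light aircraft relative to small plane = (-169.500, 0.000) − (258.695, -59.725) = (-428.195, 59.725) km/h.
Magnitude = |(-428.195, 59.725)| = 432.340 km/h.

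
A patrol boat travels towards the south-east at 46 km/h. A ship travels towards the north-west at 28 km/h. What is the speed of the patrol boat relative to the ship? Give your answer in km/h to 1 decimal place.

Taking east as x and north as y: patrol boat velocity = (32.527, -32.527) km/h; ship velocity = (-19.799, 19.799) km/h.
Velocity of patrol boat relative to ship = (32.527, -32.527) − (-19.799, 19.799) = (52.326, -52.326) km/h.
Magnitude = |(52.326, -52.326)| = 74.000 km/h.

74.0 km/h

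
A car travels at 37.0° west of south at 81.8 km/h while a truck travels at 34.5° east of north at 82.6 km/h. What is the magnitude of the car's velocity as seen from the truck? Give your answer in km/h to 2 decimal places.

Taking east as x and north as y: car velocity = (-49.228, -65.328) km/h; truck velocity = (46.785, 68.073) km/h.
Velocity of car relative to truck = (-49.228, -65.328) − (46.785, 68.073) = (-96.014, -133.401) km/h.
Magnitude = |(-96.014, -133.401)| = 164.361 km/h.

164.36 km/h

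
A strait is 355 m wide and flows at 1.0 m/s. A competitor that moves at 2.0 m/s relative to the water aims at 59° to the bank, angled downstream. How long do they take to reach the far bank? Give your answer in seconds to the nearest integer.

The component of the competitor's velocity perpendicular to the bank is 2.0 × sin 59° = 1.714 m/s.
The flow acts along the bank and has no component across it.
Time = 355 / 1.714 = 207.077 s.

207 s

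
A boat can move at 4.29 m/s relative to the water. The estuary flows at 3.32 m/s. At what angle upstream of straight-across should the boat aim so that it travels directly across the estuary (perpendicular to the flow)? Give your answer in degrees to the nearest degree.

To cancel the current, the upstream component of the boat's velocity must equal the flow: 4.29 sin θ = 3.32.
sin θ = 3.32 / 4.29 = 0.7739.
θ = arcsin(0.7739) = 50.705°.

51°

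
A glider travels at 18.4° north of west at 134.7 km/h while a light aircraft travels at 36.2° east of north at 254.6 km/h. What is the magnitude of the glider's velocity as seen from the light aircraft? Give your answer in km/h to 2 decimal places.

322.39 km/h

Taking east as x and north as y: glider velocity = (-127.814, 42.518) km/h; light aircraft velocity = (150.368, 205.452) km/h.
Velocity of glider relative to light aircraft = (-127.814, 42.518) − (150.368, 205.452) = (-278.182, -162.934) km/h.
Magnitude = |(-278.182, -162.934)| = 322.386 km/h.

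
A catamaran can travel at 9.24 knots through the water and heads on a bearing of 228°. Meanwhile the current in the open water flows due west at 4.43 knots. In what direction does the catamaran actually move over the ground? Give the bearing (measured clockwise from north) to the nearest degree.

Taking east as x and north as y: velocity relative to the water = (-6.867, -6.183) knots; the water relative to ground = (-4.430, 0.000) knots.
Velocity relative to ground = (-6.867, -6.183) + (-4.430, 0.000) = (-11.297, -6.183) knots.
Bearing = atan2(-11.30, -6.18) = 241.31° clockwise from north.

241°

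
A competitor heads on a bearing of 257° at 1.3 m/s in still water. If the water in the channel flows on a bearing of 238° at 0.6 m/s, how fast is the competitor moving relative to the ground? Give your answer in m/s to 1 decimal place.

Taking east as x and north as y: velocity relative to the water = (-1.267, -0.292) m/s; the water relative to ground = (-0.509, -0.318) m/s.
Velocity relative to ground = (-1.267, -0.292) + (-0.509, -0.318) = (-1.776, -0.610) m/s.
Speed = |(-1.776, -0.610)| = 1.878 m/s.

1.9 m/s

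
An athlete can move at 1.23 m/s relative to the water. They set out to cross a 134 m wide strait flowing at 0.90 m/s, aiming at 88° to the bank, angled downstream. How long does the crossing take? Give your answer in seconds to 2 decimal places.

The component of the athlete's velocity perpendicular to the bank is 1.23 × sin 88° = 1.229 m/s.
Only the cross-stream component determines the crossing time; the current contributes nothing perpendicular to the bank.
Time = 134 / 1.229 = 109.009 s.

109.01 s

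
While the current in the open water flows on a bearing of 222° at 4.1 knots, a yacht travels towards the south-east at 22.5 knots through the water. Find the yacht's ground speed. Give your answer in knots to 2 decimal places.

23.08 knots

Taking east as x and north as y: velocity relative to the water = (15.910, -15.910) knots; the water relative to ground = (-2.743, -3.047) knots.
Velocity relative to ground = (15.910, -15.910) + (-2.743, -3.047) = (13.166, -18.957) knots.
Speed = |(13.166, -18.957)| = 23.081 knots.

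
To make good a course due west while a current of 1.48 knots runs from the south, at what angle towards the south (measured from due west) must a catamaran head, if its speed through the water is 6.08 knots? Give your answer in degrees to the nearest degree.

The current pushes perpendicular to the desired track; the heading must have a component into the current equal to 1.48 knots: 6.08 sin θ = 1.48.
sin θ = 0.2434, so θ = 14.089°.

14°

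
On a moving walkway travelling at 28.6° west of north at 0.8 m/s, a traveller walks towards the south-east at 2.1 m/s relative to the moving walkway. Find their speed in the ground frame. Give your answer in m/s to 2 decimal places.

Taking east as x and north as y: moving walkway velocity = (-0.383, 0.702) m/s; traveller velocity relative to moving walkway = (1.485, -1.485) m/s.
Velocity relative to ground = (-0.383, 0.702) + (1.485, -1.485) = (1.102, -0.783) m/s.
Speed = |(1.102, -0.783)| = 1.352 m/s.

1.35 m/s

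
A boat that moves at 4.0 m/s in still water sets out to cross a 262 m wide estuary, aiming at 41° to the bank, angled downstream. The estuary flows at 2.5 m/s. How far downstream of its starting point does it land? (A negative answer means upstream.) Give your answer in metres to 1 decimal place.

Perpendicular speed = 2.624 m/s; crossing time = 262 / 2.624 = 99.839 s.
Net downstream speed = 5.519 m/s.
Drift = 5.519 × 99.839 = 550.993 m (downstream).

551.0 m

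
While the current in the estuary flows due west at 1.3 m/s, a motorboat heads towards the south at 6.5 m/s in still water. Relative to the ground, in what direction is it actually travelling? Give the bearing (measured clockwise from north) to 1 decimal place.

191.3°

Taking east as x and north as y: velocity relative to the water = (0.000, -6.500) m/s; the water relative to ground = (-1.300, 0.000) m/s.
Velocity relative to ground = (0.000, -6.500) + (-1.300, 0.000) = (-1.300, -6.500) m/s.
Bearing = atan2(-1.30, -6.50) = 191.31° clockwise from north.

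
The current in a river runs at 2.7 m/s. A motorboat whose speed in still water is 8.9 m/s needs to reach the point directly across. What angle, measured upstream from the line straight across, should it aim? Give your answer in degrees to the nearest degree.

To cancel the current, the upstream component of the motorboat's velocity must equal the flow: 8.9 sin θ = 2.7.
sin θ = 2.7 / 8.9 = 0.3034.
θ = arcsin(0.3034) = 17.660°.

18°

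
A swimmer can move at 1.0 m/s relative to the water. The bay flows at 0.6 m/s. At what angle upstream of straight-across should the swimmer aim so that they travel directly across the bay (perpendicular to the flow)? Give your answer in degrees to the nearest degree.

To cancel the current, the upstream component of the swimmer's velocity must equal the flow: 1.0 sin θ = 0.6.
sin θ = 0.6 / 1.0 = 0.6000.
θ = arcsin(0.6000) = 36.870°.

37°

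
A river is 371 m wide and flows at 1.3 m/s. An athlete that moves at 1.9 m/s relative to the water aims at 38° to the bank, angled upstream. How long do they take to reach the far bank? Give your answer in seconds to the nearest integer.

317 s

The component of the athlete's velocity perpendicular to the bank is 1.9 × sin 38° = 1.170 m/s.
The current is parallel to the bank, so it does not affect the crossing time.
Time = 371 / 1.170 = 317.160 s.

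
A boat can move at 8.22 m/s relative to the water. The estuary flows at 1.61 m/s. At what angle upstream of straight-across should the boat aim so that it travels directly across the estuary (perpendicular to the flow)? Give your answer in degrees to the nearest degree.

11°

To cancel the current, the upstream component of the boat's velocity must equal the flow: 8.22 sin θ = 1.61.
sin θ = 1.61 / 8.22 = 0.1959.
θ = arcsin(0.1959) = 11.295°.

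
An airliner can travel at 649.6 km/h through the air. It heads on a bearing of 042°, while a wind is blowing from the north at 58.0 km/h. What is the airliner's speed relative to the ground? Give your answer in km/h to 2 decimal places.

607.74 km/h

Taking east as x and north as y: velocity relative to the air = (434.667, 482.747) km/h; the air relative to ground = (0.000, -58.000) km/h.
Velocity relative to ground = (434.667, 482.747) + (0.000, -58.000) = (434.667, 424.747) km/h.
Speed = |(434.667, 424.747)| = 607.738 km/h.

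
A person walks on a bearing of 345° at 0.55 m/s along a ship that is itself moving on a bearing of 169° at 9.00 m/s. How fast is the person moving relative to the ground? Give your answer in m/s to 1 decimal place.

8.5 m/s

Taking east as x and north as y: ship velocity = (1.717, -8.835) m/s; person velocity relative to ship = (-0.142, 0.531) m/s.
Velocity relative to ground = (1.717, -8.835) + (-0.142, 0.531) = (1.575, -8.303) m/s.
Speed = |(1.575, -8.303)| = 8.451 m/s.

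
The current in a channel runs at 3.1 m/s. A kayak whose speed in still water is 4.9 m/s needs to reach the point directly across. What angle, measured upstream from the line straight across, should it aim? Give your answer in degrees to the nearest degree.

To cancel the current, the upstream component of the kayak's velocity must equal the flow: 4.9 sin θ = 3.1.
sin θ = 3.1 / 4.9 = 0.6327.
θ = arcsin(0.6327) = 39.246°.

39°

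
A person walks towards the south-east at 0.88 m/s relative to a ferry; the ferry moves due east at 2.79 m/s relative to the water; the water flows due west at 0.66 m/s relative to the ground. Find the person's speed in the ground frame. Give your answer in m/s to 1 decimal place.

2.8 m/s

In east/north components (m/s): person relative to ferry = (0.622, -0.622); ferry relative to water = (2.790, 0.000); water relative to ground = (-0.660, 0.000).
Sum = (2.752, -0.622) m/s.
Speed = |(2.752, -0.622)| = 2.822 m/s.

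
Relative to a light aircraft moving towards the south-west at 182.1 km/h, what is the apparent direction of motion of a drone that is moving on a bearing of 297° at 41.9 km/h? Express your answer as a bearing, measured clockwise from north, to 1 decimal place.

Taking east as x and north as y: drone velocity = (-37.333, 19.022) km/h; light aircraft velocity = (-128.764, -128.764) km/h.
Velocity of drone relative to light aircraft = (-37.333, 19.022) − (-128.764, -128.764) = (91.431, 147.786) km/h.
Bearing = atan2(91.43, 147.79) = 31.74° clockwise from north.

031.7°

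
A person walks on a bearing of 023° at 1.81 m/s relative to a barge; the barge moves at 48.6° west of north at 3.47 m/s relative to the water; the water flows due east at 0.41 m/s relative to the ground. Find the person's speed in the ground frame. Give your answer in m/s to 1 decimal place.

4.2 m/s

In east/north components (m/s): person relative to barge = (0.707, 1.666); barge relative to water = (-2.603, 2.295); water relative to ground = (0.410, 0.000).
Sum = (-1.486, 3.961) m/s.
Speed = |(-1.486, 3.961)| = 4.230 m/s.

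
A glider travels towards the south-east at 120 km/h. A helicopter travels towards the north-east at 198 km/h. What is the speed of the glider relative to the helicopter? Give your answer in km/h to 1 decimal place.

231.5 km/h

Taking east as x and north as y: glider velocity = (84.853, -84.853) km/h; helicopter velocity = (140.007, 140.007) km/h.
Velocity of glider relative to helicopter = (84.853, -84.853) − (140.007, 140.007) = (-55.154, -224.860) km/h.
Magnitude = |(-55.154, -224.860)| = 231.525 km/h.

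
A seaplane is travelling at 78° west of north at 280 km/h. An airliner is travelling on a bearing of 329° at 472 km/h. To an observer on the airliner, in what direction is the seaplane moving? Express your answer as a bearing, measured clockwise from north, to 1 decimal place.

185.1°

Taking east as x and north as y: seaplane velocity = (-273.881, 58.215) km/h; airliner velocity = (-243.098, 404.583) km/h.
Velocity of seaplane relative to airliner = (-273.881, 58.215) − (-243.098, 404.583) = (-30.783, -346.368) km/h.
Bearing = atan2(-30.78, -346.37) = 185.08° clockwise from north.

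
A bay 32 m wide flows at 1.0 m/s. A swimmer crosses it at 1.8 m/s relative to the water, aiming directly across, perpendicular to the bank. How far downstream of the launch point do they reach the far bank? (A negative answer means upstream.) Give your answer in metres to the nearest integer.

Perpendicular speed = 1.800 m/s; crossing time = 32 / 1.800 = 17.778 s.
Net downstream speed = 1.000 m/s.
Drift = 1.000 × 17.778 = 17.778 m (downstream).

18 m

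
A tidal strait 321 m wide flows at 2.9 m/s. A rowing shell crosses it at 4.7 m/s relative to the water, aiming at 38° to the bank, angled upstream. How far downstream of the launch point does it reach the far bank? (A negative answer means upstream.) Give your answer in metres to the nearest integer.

-89 m

Perpendicular speed = 2.894 m/s; crossing time = 321 / 2.894 = 110.934 s.
Net downstream speed = -0.804 m/s.
Drift = -0.804 × 110.934 = -89.152 m (upstream).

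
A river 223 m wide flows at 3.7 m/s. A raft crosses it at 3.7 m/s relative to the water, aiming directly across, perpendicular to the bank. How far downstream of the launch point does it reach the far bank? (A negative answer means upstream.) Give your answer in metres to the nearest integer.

Perpendicular speed = 3.700 m/s; crossing time = 223 / 3.700 = 60.270 s.
Net downstream speed = 3.700 m/s.
Drift = 3.700 × 60.270 = 223.000 m (downstream).

223 m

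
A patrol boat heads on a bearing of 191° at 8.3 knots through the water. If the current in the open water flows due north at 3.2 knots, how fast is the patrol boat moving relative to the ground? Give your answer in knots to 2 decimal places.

5.19 knots

Taking east as x and north as y: velocity relative to the water = (-1.584, -8.148) knots; the water relative to ground = (0.000, 3.200) knots.
Velocity relative to ground = (-1.584, -8.148) + (0.000, 3.200) = (-1.584, -4.948) knots.
Speed = |(-1.584, -4.948)| = 5.195 knots.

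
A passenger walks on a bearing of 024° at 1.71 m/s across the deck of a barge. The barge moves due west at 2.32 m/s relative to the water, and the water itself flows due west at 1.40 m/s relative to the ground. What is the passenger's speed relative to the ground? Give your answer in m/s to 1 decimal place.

In east/north components (m/s): passenger relative to barge = (0.696, 1.562); barge relative to water = (-2.320, 0.000); water relative to ground = (-1.400, 0.000).
Sum = (-3.024, 1.562) m/s.
Speed = |(-3.024, 1.562)| = 3.404 m/s.

3.4 m/s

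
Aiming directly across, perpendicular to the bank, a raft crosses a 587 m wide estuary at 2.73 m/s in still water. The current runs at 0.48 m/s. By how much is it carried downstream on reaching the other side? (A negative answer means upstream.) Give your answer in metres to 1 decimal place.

103.2 m

Perpendicular speed = 2.730 m/s; crossing time = 587 / 2.730 = 215.018 s.
Net downstream speed = 0.480 m/s.
Drift = 0.480 × 215.018 = 103.209 m (downstream).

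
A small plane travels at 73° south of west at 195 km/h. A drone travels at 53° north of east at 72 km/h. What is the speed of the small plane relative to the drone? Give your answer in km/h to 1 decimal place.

Taking east as x and north as y: small plane velocity = (-57.012, -186.479) km/h; drone velocity = (43.331, 57.502) km/h.
Velocity of small plane relative to drone = (-57.012, -186.479) − (43.331, 57.502) = (-100.343, -243.981) km/h.
Magnitude = |(-100.343, -243.981)| = 263.810 km/h.

263.8 km/h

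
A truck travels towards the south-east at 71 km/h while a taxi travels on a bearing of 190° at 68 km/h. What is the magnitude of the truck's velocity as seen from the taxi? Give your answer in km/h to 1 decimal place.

64.2 km/h

Taking east as x and north as y: truck velocity = (50.205, -50.205) km/h; taxi velocity = (-11.808, -66.967) km/h.
Velocity of truck relative to taxi = (50.205, -50.205) − (-11.808, -66.967) = (62.013, 16.762) km/h.
Magnitude = |(62.013, 16.762)| = 64.238 km/h.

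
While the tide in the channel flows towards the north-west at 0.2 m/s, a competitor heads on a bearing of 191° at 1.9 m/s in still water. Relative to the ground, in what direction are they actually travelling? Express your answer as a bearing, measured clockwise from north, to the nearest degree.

196°

Taking east as x and north as y: velocity relative to the water = (-0.363, -1.865) m/s; the water relative to ground = (-0.141, 0.141) m/s.
Velocity relative to ground = (-0.363, -1.865) + (-0.141, 0.141) = (-0.504, -1.724) m/s.
Bearing = atan2(-0.50, -1.72) = 196.30° clockwise from north.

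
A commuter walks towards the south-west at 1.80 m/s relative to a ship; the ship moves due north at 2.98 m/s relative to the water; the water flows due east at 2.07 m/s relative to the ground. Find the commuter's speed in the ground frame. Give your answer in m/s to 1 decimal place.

1.9 m/s

In east/north components (m/s): commuter relative to ship = (-1.273, -1.273); ship relative to water = (0.000, 2.980); water relative to ground = (2.070, 0.000).
Sum = (0.797, 1.707) m/s.
Speed = |(0.797, 1.707)| = 1.884 m/s.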